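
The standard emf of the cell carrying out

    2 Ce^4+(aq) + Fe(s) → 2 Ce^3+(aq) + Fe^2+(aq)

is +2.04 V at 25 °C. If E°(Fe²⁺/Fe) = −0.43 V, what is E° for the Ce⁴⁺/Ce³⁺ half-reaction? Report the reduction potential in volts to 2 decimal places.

+1.61 V

In the reaction as written the Ce⁴⁺/Ce³⁺ couple is reduced (cathode) and Fe²⁺/Fe is oxidized (anode), so E°cell = E°(Ce⁴⁺/Ce³⁺) − E°(Fe²⁺/Fe).
E°(Ce⁴⁺/Ce³⁺) = E°cell + E°(anode) = +2.04 + (−0.43) = +1.61 V.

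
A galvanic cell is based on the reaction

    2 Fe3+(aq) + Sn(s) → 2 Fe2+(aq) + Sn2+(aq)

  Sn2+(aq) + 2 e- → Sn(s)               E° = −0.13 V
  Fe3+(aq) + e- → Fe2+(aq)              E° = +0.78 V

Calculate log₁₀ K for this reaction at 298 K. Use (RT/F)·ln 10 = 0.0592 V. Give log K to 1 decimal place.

The Fe³⁺/Fe²⁺ couple is reduced (cathode); E°cell = +0.78 − (−0.13) = +0.91 V with n = 2.
At equilibrium E = 0, so log K = nE°cell / 0.0592 = (2)(+0.91) / 0.0592 = 30.7.

log K = 30.7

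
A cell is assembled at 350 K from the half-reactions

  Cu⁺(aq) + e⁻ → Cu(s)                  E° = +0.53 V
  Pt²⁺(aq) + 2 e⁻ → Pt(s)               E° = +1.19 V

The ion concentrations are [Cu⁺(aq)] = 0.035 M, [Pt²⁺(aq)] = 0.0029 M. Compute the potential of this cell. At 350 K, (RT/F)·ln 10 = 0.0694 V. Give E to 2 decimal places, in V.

Pt²⁺/Pt is reduced (cathode, E° = +1.19 V) and Cu⁺/Cu is oxidized (anode).
E°cell = E°cat − E°an = +1.19 − (+0.53) = +0.66 V; n = 2.
The balanced reaction is Pt²⁺(aq) + 2 Cu(s) → Pt(s) + 2 Cu⁺(aq), so Q = [Cu⁺(aq)]^2 / [Pt²⁺(aq)] = 0.422 and log Q = −0.374.
Applying E = E° − (RT ln10/nF)·log Q gives +0.66 − (0.0694/2)(−0.374) = +0.67 V.

+0.67 V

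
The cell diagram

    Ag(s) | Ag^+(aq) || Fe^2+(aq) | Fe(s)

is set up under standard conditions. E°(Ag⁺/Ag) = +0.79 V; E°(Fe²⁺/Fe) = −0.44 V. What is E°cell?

By convention the left-hand electrode in cell notation is the anode (oxidation) and the right-hand electrode is the cathode (reduction).
E°cell = E°(right) − E°(left) = −0.44 − (+0.79) = −1.23 V.
The negative sign shows that, as written, the cell would require an external voltage to drive the reaction.

−1.23 V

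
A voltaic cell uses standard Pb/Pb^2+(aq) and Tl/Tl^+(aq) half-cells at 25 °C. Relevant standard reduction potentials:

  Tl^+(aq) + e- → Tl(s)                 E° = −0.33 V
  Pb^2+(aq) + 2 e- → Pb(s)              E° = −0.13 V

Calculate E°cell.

+0.20 V

Of the two couples in this cell, the one with the more positive reduction potential is reduced at the cathode: here that is Pb²⁺/Pb (−0.13 V); Tl⁺/Tl (−0.33 V) is the anode.
E°cell = E°(cathode) − E°(anode) = −0.13 − (−0.33) = +0.20 V.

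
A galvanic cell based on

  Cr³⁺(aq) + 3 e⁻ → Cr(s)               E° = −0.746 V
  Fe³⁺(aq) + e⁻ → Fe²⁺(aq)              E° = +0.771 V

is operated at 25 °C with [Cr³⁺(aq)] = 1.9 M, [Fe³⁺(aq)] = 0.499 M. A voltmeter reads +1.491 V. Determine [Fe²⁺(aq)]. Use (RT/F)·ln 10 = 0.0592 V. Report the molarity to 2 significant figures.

1.1 M

With Fe³⁺/Fe²⁺ at the cathode and Cr³⁺/Cr at the anode, E°cell = +0.771 − (−0.746) = +1.517 V (n = 3).
Since E = E° − (0.0592/n)·log Q, log Q = n(E° − E)/0.0592 = 1.318.
For 3 Fe³⁺(aq) + Cr(s) → 3 Fe²⁺(aq) + Cr³⁺(aq), the reaction quotient is Q = ([Fe²⁺(aq)]^3·[Cr³⁺(aq)]) / [Fe³⁺(aq)]^3.
Isolating [Fe²⁺(aq)] in Q = 10^{1.318} yields log [Fe²⁺(aq)] = 0.045, i.e. 1.1 M.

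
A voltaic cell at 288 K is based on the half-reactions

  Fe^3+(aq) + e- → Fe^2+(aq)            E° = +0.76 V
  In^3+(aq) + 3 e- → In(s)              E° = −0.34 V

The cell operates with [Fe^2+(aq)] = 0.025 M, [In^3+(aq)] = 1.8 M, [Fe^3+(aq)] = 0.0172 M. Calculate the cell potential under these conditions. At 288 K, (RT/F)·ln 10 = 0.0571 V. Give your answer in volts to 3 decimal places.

Since E°(Fe³⁺/Fe²⁺) > E°(In³⁺/In), Fe³⁺/Fe²⁺ serves as the cathode.
The standard potential is +0.76 − (−0.34) = +1.10 V and the balanced reaction transfers n = 3 electrons.
The balanced reaction is 3 Fe^3+(aq) + In(s) → 3 Fe^2+(aq) + In^3+(aq), so Q = ([Fe^2+(aq)]^3·[In^3+(aq)]) / [Fe^3+(aq)]^3 = 5.53 and log Q = 0.743.
E = E° − (0.0571/n)·log Q = +1.10 − (0.0571/3)(0.743) = +1.086 V.

+1.086 V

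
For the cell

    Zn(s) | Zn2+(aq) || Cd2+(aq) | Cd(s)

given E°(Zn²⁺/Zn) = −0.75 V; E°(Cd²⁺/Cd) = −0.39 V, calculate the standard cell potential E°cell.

+0.36 V

By convention the left-hand electrode in cell notation is the anode (oxidation) and the right-hand electrode is the cathode (reduction).
E°cell = E°(right) − E°(left) = −0.39 − (−0.75) = +0.36 V.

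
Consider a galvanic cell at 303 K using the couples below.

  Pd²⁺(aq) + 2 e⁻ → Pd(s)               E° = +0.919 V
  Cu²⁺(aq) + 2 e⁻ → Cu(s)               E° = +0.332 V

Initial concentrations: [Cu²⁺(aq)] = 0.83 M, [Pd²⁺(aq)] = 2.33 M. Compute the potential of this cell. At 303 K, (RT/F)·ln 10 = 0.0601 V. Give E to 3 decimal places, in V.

+0.600 V

The Pd²⁺/Pd couple has the more positive E°, so it is the cathode; Cu²⁺/Cu is the anode.
E°cell = E°cat − E°an = +0.919 − (+0.332) = +0.587 V; n = 2.
For the overall reaction Pd²⁺(aq) + Cu(s) → Pd(s) + Cu²⁺(aq), Q = [Cu²⁺(aq)] / [Pd²⁺(aq)] = 0.356, giving log Q = −0.448.
Applying E = E° − (RT ln10/nF)·log Q gives +0.587 − (0.0601/2)(−0.448) = +0.600 V.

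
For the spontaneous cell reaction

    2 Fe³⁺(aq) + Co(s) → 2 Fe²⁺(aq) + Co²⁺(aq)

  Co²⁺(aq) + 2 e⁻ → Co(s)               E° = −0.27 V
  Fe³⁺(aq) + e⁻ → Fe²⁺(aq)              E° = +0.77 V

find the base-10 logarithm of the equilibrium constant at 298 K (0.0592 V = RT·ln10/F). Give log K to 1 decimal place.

log K = 35.1

The Fe³⁺/Fe²⁺ couple is reduced (cathode); E°cell = +0.77 − (−0.27) = +1.04 V with n = 2.
At equilibrium E = 0, so log K = nE°cell / 0.0592 = (2)(+1.04) / 0.0592 = 35.1.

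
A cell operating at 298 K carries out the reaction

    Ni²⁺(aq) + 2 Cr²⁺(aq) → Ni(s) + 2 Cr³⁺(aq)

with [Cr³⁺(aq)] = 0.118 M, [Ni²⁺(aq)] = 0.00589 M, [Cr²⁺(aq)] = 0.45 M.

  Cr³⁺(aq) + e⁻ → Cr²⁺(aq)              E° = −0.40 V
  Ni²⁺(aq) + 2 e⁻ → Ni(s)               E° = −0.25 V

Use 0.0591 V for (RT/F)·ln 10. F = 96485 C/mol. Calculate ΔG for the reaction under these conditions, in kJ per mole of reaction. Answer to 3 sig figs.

The standard cell potential is −0.25 − (−0.40) = +0.15 V, with n = 2 electrons in the balanced equation.
The reaction quotient is [Cr³⁺(aq)]^2 / ([Ni²⁺(aq)]·[Cr²⁺(aq)]^2) = 11.7; by Nernst, E = +0.15 − (0.0591/2)(1.067) = +0.1185 V.
Then ΔG = −nFE = −2 × 96485 × +0.1185 J/mol = −22.9 kJ/mol.

−22.9 kJ/mol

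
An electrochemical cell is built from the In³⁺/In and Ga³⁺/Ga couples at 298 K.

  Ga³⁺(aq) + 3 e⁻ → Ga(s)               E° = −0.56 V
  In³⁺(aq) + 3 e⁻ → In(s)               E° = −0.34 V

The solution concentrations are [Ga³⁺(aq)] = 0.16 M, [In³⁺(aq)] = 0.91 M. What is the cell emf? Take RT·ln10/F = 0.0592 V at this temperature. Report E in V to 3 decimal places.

+0.235 V

In³⁺/In is reduced (cathode, E° = −0.34 V) and Ga³⁺/Ga is oxidized (anode).
E°cell = −0.34 − (−0.56) = +0.22 V, with n = 3 electrons transferred.
For the overall reaction In³⁺(aq) + Ga(s) → In(s) + Ga³⁺(aq), Q = [Ga³⁺(aq)] / [In³⁺(aq)] = 0.176, giving log Q = −0.755.
E = E° − (0.0592/n)·log Q = +0.22 − (0.0592/3)(−0.755) = +0.235 V.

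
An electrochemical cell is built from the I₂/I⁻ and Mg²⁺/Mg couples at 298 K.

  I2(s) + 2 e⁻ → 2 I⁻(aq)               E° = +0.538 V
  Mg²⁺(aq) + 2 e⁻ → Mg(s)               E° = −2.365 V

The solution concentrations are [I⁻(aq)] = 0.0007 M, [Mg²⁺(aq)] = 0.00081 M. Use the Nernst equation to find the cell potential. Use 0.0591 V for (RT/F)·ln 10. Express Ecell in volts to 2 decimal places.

The I₂/I⁻ couple has the more positive E°, so it is the cathode; Mg²⁺/Mg is the anode.
The standard potential is +0.538 − (−2.365) = +2.903 V and the balanced reaction transfers n = 2 electrons.
The balanced reaction is I2(s) + Mg(s) → 2 I⁻(aq) + Mg²⁺(aq), so Q = [I⁻(aq)]^2·[Mg²⁺(aq)] = 3.97×10^−10 and log Q = −9.401.
E = E° − (0.0591/n)·log Q = +2.903 − (0.0591/2)(−9.401) = +3.18 V.

+3.18 V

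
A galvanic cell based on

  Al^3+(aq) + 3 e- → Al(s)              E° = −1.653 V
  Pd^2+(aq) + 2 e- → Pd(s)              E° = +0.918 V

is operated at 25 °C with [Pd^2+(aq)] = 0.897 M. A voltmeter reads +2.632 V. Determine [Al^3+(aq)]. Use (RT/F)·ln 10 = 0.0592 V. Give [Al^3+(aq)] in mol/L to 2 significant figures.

The Pd²⁺/Pd couple has the larger reduction potential, so it is the cathode: E°cell = +0.918 − (−1.653) = +2.571 V and n = 6.
Since E = E° − (0.0592/n)·log Q, log Q = n(E° − E)/0.0592 = −6.182.
For 3 Pd^2+(aq) + 2 Al(s) → 3 Pd(s) + 2 Al^3+(aq), the reaction quotient is Q = [Al^3+(aq)]^2 / [Pd^2+(aq)]^3.
Substituting the known concentrations and solving, log [Al^3+(aq)] = −3.162 and [Al^3+(aq)] = 0.00069 M.

0.00069 M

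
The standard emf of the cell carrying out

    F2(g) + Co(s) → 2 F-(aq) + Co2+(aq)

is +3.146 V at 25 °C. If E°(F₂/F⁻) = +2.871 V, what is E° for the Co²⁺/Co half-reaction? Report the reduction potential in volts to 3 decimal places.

−0.275 V

In the reaction as written the F₂/F⁻ couple is reduced (cathode) and Co²⁺/Co is oxidized (anode), so E°cell = E°(F₂/F⁻) − E°(Co²⁺/Co).
E°(Co²⁺/Co) = E°(cathode) − E°cell = +2.871 − (+3.146) = −0.275 V.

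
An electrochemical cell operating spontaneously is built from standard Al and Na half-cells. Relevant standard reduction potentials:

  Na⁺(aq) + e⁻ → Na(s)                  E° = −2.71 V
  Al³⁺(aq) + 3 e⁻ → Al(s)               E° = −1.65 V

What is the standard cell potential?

+1.06 V

The Al³⁺/Al couple has the higher E°, so Al ion is reduced (cathode) and Na is oxidized (anode).
E°cell = E°(cathode) − E°(anode) = −1.65 − (−2.71) = +1.06 V.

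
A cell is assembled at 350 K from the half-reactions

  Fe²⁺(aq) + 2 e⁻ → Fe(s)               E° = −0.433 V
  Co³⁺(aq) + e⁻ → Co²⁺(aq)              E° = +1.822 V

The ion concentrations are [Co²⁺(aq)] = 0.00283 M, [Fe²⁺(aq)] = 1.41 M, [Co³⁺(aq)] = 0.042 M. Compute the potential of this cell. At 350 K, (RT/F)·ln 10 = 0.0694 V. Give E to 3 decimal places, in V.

+2.331 V

Since E°(Co³⁺/Co²⁺) > E°(Fe²⁺/Fe), Co³⁺/Co²⁺ serves as the cathode.
E°cell = +1.822 − (−0.433) = +2.255 V, with n = 2 electrons transferred.
The balanced reaction is 2 Co³⁺(aq) + Fe(s) → 2 Co²⁺(aq) + Fe²⁺(aq), so Q = ([Co²⁺(aq)]^2·[Fe²⁺(aq)]) / [Co³⁺(aq)]^2 = 0.0064 and log Q = −2.194.
E = E° − (0.0694/n)·log Q = +2.255 − (0.0694/2)(−2.194) = +2.331 V.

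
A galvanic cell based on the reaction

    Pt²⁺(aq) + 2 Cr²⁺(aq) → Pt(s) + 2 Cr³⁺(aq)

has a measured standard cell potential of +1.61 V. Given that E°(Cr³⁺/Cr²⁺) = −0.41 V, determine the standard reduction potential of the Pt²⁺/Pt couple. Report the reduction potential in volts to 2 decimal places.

In the reaction as written the Pt²⁺/Pt couple is reduced (cathode) and Cr³⁺/Cr²⁺ is oxidized (anode), so E°cell = E°(Pt²⁺/Pt) − E°(Cr³⁺/Cr²⁺).
E°(Pt²⁺/Pt) = E°cell + E°(anode) = +1.61 + (−0.41) = +1.20 V.

+1.20 V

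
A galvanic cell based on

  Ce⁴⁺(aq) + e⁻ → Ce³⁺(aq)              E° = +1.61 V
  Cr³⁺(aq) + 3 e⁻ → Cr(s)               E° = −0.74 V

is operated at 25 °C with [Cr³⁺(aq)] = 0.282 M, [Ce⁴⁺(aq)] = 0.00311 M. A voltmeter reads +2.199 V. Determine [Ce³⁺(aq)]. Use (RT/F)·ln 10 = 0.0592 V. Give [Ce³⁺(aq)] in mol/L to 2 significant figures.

With Ce⁴⁺/Ce³⁺ at the cathode and Cr³⁺/Cr at the anode, E°cell = +1.61 − (−0.74) = +2.35 V (n = 3).
Since E = E° − (0.0592/n)·log Q, log Q = n(E° − E)/0.0592 = 7.652.
Balancing electrons gives 3 Ce⁴⁺(aq) + Cr(s) → 3 Ce³⁺(aq) + Cr³⁺(aq); thus Q = ([Ce³⁺(aq)]^3·[Cr³⁺(aq)]) / [Ce⁴⁺(aq)]^3.
Solving for the unknown gives log [Ce³⁺(aq)] = 0.227, so [Ce³⁺(aq)] ≈ 1.7 M.

1.7 M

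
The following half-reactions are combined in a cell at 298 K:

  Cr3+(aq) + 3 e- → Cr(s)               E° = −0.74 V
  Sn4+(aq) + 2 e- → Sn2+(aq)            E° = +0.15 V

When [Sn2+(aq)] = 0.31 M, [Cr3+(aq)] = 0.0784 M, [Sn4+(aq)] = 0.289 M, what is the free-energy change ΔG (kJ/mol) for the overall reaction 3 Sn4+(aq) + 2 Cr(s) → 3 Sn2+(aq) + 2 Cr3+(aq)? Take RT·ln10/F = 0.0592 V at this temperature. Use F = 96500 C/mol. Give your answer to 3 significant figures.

−527 kJ/mol

The standard cell potential is +0.15 − (−0.74) = +0.89 V, with n = 6 electrons in the balanced equation.
The reaction quotient is ([Sn2+(aq)]^3·[Cr3+(aq)]^2) / [Sn4+(aq)]^3 = 0.00759; by Nernst, E = +0.89 − (0.0592/6)(−2.120) = +0.9109 V.
ΔG = −nFE = −(6)(96500)(+0.9109) J/mol = −527 kJ/mol.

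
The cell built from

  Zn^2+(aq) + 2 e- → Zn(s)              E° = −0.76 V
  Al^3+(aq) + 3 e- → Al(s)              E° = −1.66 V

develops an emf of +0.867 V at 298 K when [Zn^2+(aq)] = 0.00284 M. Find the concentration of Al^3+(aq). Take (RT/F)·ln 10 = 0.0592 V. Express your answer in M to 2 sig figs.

0.0071 M

Zn²⁺/Zn is the cathode (higher E°); E°cell = −0.76 − (−1.66) = +0.90 V with n = 6.
Rearranging E = E° − (0.0592/n)·log Q gives log Q = 6(+0.90 − (+0.867))/0.0592 = 3.345.
For 3 Zn^2+(aq) + 2 Al(s) → 3 Zn(s) + 2 Al^3+(aq), the reaction quotient is Q = [Al^3+(aq)]^2 / [Zn^2+(aq)]^3.
Isolating [Al^3+(aq)] in Q = 10^{3.345} yields log [Al^3+(aq)] = −2.148, i.e. 0.0071 M.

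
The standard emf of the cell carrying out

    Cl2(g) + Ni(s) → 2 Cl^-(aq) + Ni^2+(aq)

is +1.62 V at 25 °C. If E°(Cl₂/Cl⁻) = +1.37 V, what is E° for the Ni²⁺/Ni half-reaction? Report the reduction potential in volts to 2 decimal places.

−0.25 V

In the reaction as written the Cl₂/Cl⁻ couple is reduced (cathode) and Ni²⁺/Ni is oxidized (anode), so E°cell = E°(Cl₂/Cl⁻) − E°(Ni²⁺/Ni).
E°(Ni²⁺/Ni) = E°(cathode) − E°cell = +1.37 − (+1.62) = −0.25 V.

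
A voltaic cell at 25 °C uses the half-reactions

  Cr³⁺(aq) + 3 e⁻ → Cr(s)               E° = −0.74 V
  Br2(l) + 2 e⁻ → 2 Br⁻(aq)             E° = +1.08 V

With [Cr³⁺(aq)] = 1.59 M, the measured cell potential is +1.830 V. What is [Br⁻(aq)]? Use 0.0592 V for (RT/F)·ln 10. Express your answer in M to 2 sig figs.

The Br₂/Br⁻ couple has the larger reduction potential, so it is the cathode: E°cell = +1.08 − (−0.74) = +1.82 V and n = 6.
Since E = E° − (0.0592/n)·log Q, log Q = n(E° − E)/0.0592 = −1.014.
For 3 Br2(l) + 2 Cr(s) → 6 Br⁻(aq) + 2 Cr³⁺(aq), the reaction quotient is Q = [Br⁻(aq)]^6·[Cr³⁺(aq)]^2.
Substituting the known concentrations and solving, log [Br⁻(aq)] = −0.236 and [Br⁻(aq)] = 0.58 M.

0.58 M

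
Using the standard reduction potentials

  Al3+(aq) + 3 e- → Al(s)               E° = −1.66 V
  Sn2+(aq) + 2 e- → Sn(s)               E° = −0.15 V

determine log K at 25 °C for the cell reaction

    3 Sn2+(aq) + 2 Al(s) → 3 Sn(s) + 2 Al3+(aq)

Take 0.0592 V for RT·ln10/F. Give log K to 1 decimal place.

The Sn²⁺/Sn couple is reduced (cathode); E°cell = −0.15 − (−1.66) = +1.51 V with n = 6.
At equilibrium E = 0, so log K = nE°cell / 0.0592 = (6)(+1.51) / 0.0592 = 153.0.

log K = 153.0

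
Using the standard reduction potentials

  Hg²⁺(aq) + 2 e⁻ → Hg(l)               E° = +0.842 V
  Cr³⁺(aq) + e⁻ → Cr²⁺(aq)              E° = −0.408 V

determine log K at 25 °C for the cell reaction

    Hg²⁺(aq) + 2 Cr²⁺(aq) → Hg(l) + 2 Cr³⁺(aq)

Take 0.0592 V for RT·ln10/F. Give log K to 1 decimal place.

The Hg²⁺/Hg couple is reduced (cathode); E°cell = +0.842 − (−0.408) = +1.250 V with n = 2.
At equilibrium E = 0, so log K = nE°cell / 0.0592 = (2)(+1.250) / 0.0592 = 42.2.

log K = 42.2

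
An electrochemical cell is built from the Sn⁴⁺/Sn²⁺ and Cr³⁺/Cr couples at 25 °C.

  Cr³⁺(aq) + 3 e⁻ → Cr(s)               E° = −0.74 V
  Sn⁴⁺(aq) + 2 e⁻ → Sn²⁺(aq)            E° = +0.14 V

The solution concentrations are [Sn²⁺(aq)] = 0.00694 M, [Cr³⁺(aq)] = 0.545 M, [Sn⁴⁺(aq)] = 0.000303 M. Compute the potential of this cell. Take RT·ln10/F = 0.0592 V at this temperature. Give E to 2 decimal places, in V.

+0.84 V

Sn⁴⁺/Sn²⁺ is reduced (cathode, E° = +0.14 V) and Cr³⁺/Cr is oxidized (anode).
E°cell = E°cat − E°an = +0.14 − (−0.74) = +0.88 V; n = 6.
The balanced reaction is 3 Sn⁴⁺(aq) + 2 Cr(s) → 3 Sn²⁺(aq) + 2 Cr³⁺(aq), so Q = ([Sn²⁺(aq)]^3·[Cr³⁺(aq)]^2) / [Sn⁴⁺(aq)]^3 = 3.57×10^3 and log Q = 3.553.
By the Nernst equation, E = +0.88 − (0.0592/6)·(3.553) = +0.84 V.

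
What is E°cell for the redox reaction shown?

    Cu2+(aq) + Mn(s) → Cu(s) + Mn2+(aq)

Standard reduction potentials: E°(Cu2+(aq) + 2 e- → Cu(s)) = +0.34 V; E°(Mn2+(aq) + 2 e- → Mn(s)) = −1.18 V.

In the reaction as written, Cu2+(aq) is reduced (cathode) and Mn2+(aq) is produced by oxidation at the anode.
E°cell = E°(cathode) − E°(anode) = +0.34 − (−1.18) = +1.52 V.
The positive value indicates the reaction is spontaneous as written.

+1.52 V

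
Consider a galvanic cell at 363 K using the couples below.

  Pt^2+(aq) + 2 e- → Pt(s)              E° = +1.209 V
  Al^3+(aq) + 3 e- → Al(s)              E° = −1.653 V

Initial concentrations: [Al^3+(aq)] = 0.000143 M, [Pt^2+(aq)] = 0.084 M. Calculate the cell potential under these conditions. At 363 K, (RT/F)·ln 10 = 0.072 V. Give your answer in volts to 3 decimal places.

+2.916 V

Pt²⁺/Pt is reduced (cathode, E° = +1.209 V) and Al³⁺/Al is oxidized (anode).
E°cell = E°cat − E°an = +1.209 − (−1.653) = +2.862 V; n = 6.
Balancing gives 3 Pt^2+(aq) + 2 Al(s) → 3 Pt(s) + 2 Al^3+(aq); hence Q = [Al^3+(aq)]^2 / [Pt^2+(aq)]^3 = 3.45×10^−5 (log Q = −4.462).
E = E° − (0.072/n)·log Q = +2.862 − (0.072/6)(−4.462) = +2.916 V.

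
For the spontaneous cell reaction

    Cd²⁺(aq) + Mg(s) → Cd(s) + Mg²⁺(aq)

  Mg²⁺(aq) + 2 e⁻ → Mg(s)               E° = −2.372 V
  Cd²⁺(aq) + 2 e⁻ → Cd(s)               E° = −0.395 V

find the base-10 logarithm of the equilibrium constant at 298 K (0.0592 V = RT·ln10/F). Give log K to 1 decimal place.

The Cd²⁺/Cd couple is reduced (cathode); E°cell = −0.395 − (−2.372) = +1.977 V with n = 2.
At equilibrium E = 0, so log K = nE°cell / 0.0592 = (2)(+1.977) / 0.0592 = 66.8.

log K = 66.8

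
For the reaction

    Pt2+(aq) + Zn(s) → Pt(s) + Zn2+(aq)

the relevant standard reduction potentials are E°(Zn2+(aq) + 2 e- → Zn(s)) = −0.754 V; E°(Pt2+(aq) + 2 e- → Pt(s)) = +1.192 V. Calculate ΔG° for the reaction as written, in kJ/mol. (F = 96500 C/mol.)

−376 kJ/mol

In the reaction as written Pt2+(aq) is reduced, so the Pt²⁺/Pt couple is the cathode and Zn²⁺/Zn is the anode.
E°cell = +1.192 − (−0.754) = +1.946 V; balancing electrons gives n = 2.
ΔG° = −nFE°cell = −(2)(96500)(+1.946) J/mol = −376 kJ/mol.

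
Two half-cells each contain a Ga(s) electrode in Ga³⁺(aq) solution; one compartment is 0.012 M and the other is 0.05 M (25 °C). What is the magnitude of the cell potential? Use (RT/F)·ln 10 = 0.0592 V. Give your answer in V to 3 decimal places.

0.012 V

For a concentration cell E°cell = 0, since both electrodes use the same couple.
The compartment with the higher Ga³⁺(aq) concentration (0.05 M) acts as the cathode; ions are reduced there and produced at the dilute (0.012 M) anode.
With n = 3, Ecell = −(0.0592/3)·log([dilute]/[conc]) = −(0.0592/3)·log(0.012/0.05) = +0.012 V.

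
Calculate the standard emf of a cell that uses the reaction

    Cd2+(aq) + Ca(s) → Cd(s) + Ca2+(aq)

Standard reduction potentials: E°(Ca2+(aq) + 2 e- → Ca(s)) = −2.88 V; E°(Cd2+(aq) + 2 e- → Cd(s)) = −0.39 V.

Cd2+(aq) gains electrons, so the Cd²⁺/Cd couple is the cathode; the Ca²⁺/Ca couple is the anode.
E°cell = E°(cathode) − E°(anode) = −0.39 − (−2.88) = +2.49 V.

+2.49 V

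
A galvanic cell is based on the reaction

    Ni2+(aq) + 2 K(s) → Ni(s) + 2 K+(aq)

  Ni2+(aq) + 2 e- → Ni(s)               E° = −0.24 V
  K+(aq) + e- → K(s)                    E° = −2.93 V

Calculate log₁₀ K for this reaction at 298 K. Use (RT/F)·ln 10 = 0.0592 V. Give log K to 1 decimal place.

The Ni²⁺/Ni couple is reduced (cathode); E°cell = −0.24 − (−2.93) = +2.69 V with n = 2.
At equilibrium E = 0, so log K = nE°cell / 0.0592 = (2)(+2.69) / 0.0592 = 90.9.

log K = 90.9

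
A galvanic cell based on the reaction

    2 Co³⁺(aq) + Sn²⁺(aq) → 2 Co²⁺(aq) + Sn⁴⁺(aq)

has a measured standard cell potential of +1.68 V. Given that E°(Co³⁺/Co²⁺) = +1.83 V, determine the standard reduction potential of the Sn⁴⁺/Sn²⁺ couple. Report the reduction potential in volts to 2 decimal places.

+0.15 V

In the reaction as written the Co³⁺/Co²⁺ couple is reduced (cathode) and Sn⁴⁺/Sn²⁺ is oxidized (anode), so E°cell = E°(Co³⁺/Co²⁺) − E°(Sn⁴⁺/Sn²⁺).
E°(Sn⁴⁺/Sn²⁺) = E°(cathode) − E°cell = +1.83 − (+1.68) = +0.15 V.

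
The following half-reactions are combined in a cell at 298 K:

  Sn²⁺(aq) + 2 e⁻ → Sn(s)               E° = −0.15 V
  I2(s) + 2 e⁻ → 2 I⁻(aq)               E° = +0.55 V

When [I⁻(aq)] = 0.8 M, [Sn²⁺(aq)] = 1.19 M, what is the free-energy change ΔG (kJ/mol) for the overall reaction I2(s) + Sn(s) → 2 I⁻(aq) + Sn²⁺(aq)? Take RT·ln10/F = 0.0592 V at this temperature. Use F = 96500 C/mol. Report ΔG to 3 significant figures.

−136 kJ/mol

E°cell = +0.55 − (−0.15) = +0.70 V; the balanced reaction transfers n = 2 electrons.
Here Q = [I⁻(aq)]^2·[Sn²⁺(aq)] = 0.762 (log Q = −0.118), giving E = +0.70 − (0.0592/2)·(−0.118) = +0.7035 V.
Then ΔG = −nFE = −2 × 96500 × +0.7035 J/mol = −136 kJ/mol.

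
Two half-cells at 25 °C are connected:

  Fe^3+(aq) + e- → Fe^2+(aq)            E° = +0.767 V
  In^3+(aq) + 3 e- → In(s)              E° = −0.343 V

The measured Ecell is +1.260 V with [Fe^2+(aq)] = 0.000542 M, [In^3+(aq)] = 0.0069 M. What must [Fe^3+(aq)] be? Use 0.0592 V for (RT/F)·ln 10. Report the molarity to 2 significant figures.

0.035 M

The Fe³⁺/Fe²⁺ couple has the larger reduction potential, so it is the cathode: E°cell = +0.767 − (−0.343) = +1.110 V and n = 3.
From the Nernst equation, log Q = n(E° − E)/0.0592 = 3·(+1.110 − (+1.260))/0.0592 = −7.601.
Balancing electrons gives 3 Fe^3+(aq) + In(s) → 3 Fe^2+(aq) + In^3+(aq); thus Q = ([Fe^2+(aq)]^3·[In^3+(aq)]) / [Fe^3+(aq)]^3.
Substituting the known concentrations and solving, log [Fe^3+(aq)] = −1.453 and [Fe^3+(aq)] = 0.035 M.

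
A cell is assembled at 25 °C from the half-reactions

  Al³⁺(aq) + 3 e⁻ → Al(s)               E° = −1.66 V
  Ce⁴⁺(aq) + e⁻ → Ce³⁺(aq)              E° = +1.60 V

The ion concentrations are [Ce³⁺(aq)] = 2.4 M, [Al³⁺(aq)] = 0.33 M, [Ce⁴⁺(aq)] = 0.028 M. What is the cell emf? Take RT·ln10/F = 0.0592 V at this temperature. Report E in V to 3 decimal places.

+3.155 V

The Ce⁴⁺/Ce³⁺ couple has the more positive E°, so it is the cathode; Al³⁺/Al is the anode.
The standard potential is +1.60 − (−1.66) = +3.26 V and the balanced reaction transfers n = 3 electrons.
For the overall reaction 3 Ce⁴⁺(aq) + Al(s) → 3 Ce³⁺(aq) + Al³⁺(aq), Q = ([Ce³⁺(aq)]^3·[Al³⁺(aq)]) / [Ce⁴⁺(aq)]^3 = 2.08×10^5, giving log Q = 5.318.
Applying E = E° − (RT ln10/nF)·log Q gives +3.26 − (0.0592/3)(5.318) = +3.155 V.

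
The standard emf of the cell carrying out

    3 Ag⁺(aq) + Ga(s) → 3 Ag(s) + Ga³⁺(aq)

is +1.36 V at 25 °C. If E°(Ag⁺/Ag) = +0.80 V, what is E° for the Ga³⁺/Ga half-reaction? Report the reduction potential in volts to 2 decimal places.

−0.56 V

In the reaction as written the Ag⁺/Ag couple is reduced (cathode) and Ga³⁺/Ga is oxidized (anode), so E°cell = E°(Ag⁺/Ag) − E°(Ga³⁺/Ga).
E°(Ga³⁺/Ga) = E°(cathode) − E°cell = +0.80 − (+1.36) = −0.56 V.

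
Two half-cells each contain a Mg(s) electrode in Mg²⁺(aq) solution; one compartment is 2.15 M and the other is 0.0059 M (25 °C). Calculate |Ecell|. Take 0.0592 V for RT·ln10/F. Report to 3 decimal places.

0.076 V

For a concentration cell E°cell = 0, since both electrodes use the same couple.
The compartment with the higher Mg²⁺(aq) concentration (2.15 M) acts as the cathode; ions are reduced there and produced at the dilute (0.0059 M) anode.
With n = 2, Ecell = −(0.0592/2)·log([dilute]/[conc]) = −(0.0592/2)·log(0.0059/2.15) = +0.076 V.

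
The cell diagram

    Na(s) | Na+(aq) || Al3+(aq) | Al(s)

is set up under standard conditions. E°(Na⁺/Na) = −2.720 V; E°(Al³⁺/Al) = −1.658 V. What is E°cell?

+1.062 V

By convention the left-hand electrode in cell notation is the anode (oxidation) and the right-hand electrode is the cathode (reduction).
E°cell = E°(right) − E°(left) = −1.658 − (−2.720) = +1.062 V.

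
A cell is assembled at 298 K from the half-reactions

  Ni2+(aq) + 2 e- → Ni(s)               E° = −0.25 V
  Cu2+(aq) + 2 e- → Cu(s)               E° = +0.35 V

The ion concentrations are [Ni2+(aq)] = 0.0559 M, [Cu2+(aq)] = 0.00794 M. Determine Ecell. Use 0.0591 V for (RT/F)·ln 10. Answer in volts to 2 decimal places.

The Cu²⁺/Cu couple has the more positive E°, so it is the cathode; Ni²⁺/Ni is the anode.
E°cell = E°cat − E°an = +0.35 − (−0.25) = +0.60 V; n = 2.
The balanced reaction is Cu2+(aq) + Ni(s) → Cu(s) + Ni2+(aq), so Q = [Ni2+(aq)] / [Cu2+(aq)] = 7.04 and log Q = 0.848.
E = E° − (0.0591/n)·log Q = +0.60 − (0.0591/2)(0.848) = +0.57 V.

+0.57 V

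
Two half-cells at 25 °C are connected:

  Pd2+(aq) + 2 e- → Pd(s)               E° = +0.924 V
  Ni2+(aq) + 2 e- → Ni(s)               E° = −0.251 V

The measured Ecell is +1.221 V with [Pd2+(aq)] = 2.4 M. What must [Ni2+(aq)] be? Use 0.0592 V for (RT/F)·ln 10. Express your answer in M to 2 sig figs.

0.067 M

With Pd²⁺/Pd at the cathode and Ni²⁺/Ni at the anode, E°cell = +0.924 − (−0.251) = +1.175 V (n = 2).
Rearranging E = E° − (0.0592/n)·log Q gives log Q = 2(+1.175 − (+1.221))/0.0592 = −1.554.
Balancing electrons gives Pd2+(aq) + Ni(s) → Pd(s) + Ni2+(aq); thus Q = [Ni2+(aq)] / [Pd2+(aq)].
Substituting the known concentrations and solving, log [Ni2+(aq)] = −1.174 and [Ni2+(aq)] = 0.067 M.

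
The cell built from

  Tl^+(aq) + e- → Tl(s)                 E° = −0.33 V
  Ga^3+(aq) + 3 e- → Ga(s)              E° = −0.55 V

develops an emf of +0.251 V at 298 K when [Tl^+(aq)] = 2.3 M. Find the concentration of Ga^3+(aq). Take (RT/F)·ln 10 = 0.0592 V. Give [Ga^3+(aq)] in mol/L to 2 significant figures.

With Tl⁺/Tl at the cathode and Ga³⁺/Ga at the anode, E°cell = −0.33 − (−0.55) = +0.22 V (n = 3).
Rearranging E = E° − (0.0592/n)·log Q gives log Q = 3(+0.22 − (+0.251))/0.0592 = −1.571.
For 3 Tl^+(aq) + Ga(s) → 3 Tl(s) + Ga^3+(aq), the reaction quotient is Q = [Ga^3+(aq)] / [Tl^+(aq)]^3.
Solving for the unknown gives log [Ga^3+(aq)] = −0.486, so [Ga^3+(aq)] ≈ 0.33 M.

0.33 M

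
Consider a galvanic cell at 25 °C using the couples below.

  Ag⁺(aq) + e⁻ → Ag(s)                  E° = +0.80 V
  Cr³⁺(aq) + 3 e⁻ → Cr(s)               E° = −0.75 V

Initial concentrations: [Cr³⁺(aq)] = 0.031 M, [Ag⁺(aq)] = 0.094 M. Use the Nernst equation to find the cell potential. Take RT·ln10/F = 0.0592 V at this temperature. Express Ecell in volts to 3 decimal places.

+1.519 V

The Ag⁺/Ag couple has the more positive E°, so it is the cathode; Cr³⁺/Cr is the anode.
E°cell = E°cat − E°an = +0.80 − (−0.75) = +1.55 V; n = 3.
For the overall reaction 3 Ag⁺(aq) + Cr(s) → 3 Ag(s) + Cr³⁺(aq), Q = [Cr³⁺(aq)] / [Ag⁺(aq)]^3 = 37.3, giving log Q = 1.572.
Applying E = E° − (RT ln10/nF)·log Q gives +1.55 − (0.0592/3)(1.572) = +1.519 V.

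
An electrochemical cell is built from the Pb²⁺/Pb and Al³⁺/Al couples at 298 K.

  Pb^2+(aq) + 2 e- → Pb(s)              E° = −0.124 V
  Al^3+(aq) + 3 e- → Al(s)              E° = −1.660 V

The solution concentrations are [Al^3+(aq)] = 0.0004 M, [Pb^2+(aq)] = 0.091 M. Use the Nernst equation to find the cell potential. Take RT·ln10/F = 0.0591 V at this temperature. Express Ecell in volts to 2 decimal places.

+1.57 V

The Pb²⁺/Pb couple has the more positive E°, so it is the cathode; Al³⁺/Al is the anode.
The standard potential is −0.124 − (−1.660) = +1.536 V and the balanced reaction transfers n = 6 electrons.
Balancing gives 3 Pb^2+(aq) + 2 Al(s) → 3 Pb(s) + 2 Al^3+(aq); hence Q = [Al^3+(aq)]^2 / [Pb^2+(aq)]^3 = 0.000212 (log Q = −3.673).
By the Nernst equation, E = +1.536 − (0.0591/6)·(−3.673) = +1.57 V.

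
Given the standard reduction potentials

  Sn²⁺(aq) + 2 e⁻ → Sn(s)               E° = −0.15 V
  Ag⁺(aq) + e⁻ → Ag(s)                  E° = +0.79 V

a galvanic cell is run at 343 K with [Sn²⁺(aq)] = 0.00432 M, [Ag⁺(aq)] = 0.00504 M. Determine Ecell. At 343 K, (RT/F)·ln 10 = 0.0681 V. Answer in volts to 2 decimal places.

+0.86 V

Since E°(Ag⁺/Ag) > E°(Sn²⁺/Sn), Ag⁺/Ag serves as the cathode.
E°cell = +0.79 − (−0.15) = +0.94 V, with n = 2 electrons transferred.
The balanced reaction is 2 Ag⁺(aq) + Sn(s) → 2 Ag(s) + Sn²⁺(aq), so Q = [Sn²⁺(aq)] / [Ag⁺(aq)]^2 = 170 and log Q = 2.231.
E = E° − (0.0681/n)·log Q = +0.94 − (0.0681/2)(2.231) = +0.86 V.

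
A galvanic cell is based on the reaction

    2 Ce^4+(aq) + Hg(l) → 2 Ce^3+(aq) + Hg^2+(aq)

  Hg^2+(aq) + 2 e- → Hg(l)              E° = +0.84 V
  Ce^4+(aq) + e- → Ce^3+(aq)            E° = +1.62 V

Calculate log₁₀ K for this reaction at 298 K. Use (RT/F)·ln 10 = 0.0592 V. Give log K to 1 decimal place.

log K = 26.4

The Ce⁴⁺/Ce³⁺ couple is reduced (cathode); E°cell = +1.62 − (+0.84) = +0.78 V with n = 2.
At equilibrium E = 0, so log K = nE°cell / 0.0592 = (2)(+0.78) / 0.0592 = 26.4.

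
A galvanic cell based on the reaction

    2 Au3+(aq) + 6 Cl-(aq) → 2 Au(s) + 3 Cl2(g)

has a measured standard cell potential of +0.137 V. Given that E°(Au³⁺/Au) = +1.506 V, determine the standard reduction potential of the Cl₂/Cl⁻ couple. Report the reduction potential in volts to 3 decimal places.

In the reaction as written the Au³⁺/Au couple is reduced (cathode) and Cl₂/Cl⁻ is oxidized (anode), so E°cell = E°(Au³⁺/Au) − E°(Cl₂/Cl⁻).
E°(Cl₂/Cl⁻) = E°(cathode) − E°cell = +1.506 − (+0.137) = +1.369 V.

+1.369 V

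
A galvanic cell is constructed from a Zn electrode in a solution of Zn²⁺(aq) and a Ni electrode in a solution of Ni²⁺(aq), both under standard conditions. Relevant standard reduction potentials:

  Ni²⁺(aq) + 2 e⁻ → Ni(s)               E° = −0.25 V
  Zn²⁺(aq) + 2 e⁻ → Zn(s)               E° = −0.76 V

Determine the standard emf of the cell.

+0.51 V

Of the two couples in this cell, the one with the more positive reduction potential is reduced at the cathode: here that is Ni²⁺/Ni (−0.25 V); Zn²⁺/Zn (−0.76 V) is the anode.
E°cell = E°(cathode) − E°(anode) = −0.25 − (−0.76) = +0.51 V.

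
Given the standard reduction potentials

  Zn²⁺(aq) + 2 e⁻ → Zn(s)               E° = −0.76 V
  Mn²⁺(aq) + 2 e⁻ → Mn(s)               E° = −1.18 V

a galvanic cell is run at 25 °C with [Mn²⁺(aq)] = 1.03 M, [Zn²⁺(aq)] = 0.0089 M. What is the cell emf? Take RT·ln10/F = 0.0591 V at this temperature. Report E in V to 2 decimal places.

Zn²⁺/Zn is reduced (cathode, E° = −0.76 V) and Mn²⁺/Mn is oxidized (anode).
The standard potential is −0.76 − (−1.18) = +0.42 V and the balanced reaction transfers n = 2 electrons.
The balanced reaction is Zn²⁺(aq) + Mn(s) → Zn(s) + Mn²⁺(aq), so Q = [Mn²⁺(aq)] / [Zn²⁺(aq)] = 116 and log Q = 2.063.
By the Nernst equation, E = +0.42 − (0.0591/2)·(2.063) = +0.36 V.

+0.36 V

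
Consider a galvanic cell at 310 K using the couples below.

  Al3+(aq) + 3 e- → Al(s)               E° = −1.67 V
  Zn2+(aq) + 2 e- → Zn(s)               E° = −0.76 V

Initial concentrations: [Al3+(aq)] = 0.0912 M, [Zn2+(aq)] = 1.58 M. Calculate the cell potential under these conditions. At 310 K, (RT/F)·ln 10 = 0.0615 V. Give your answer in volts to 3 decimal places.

+0.937 V

Zn²⁺/Zn is reduced (cathode, E° = −0.76 V) and Al³⁺/Al is oxidized (anode).
The standard potential is −0.76 − (−1.67) = +0.91 V and the balanced reaction transfers n = 6 electrons.
The balanced reaction is 3 Zn2+(aq) + 2 Al(s) → 3 Zn(s) + 2 Al3+(aq), so Q = [Al3+(aq)]^2 / [Zn2+(aq)]^3 = 0.00211 and log Q = −2.676.
Applying E = E° − (RT ln10/nF)·log Q gives +0.91 − (0.0615/6)(−2.676) = +0.937 V.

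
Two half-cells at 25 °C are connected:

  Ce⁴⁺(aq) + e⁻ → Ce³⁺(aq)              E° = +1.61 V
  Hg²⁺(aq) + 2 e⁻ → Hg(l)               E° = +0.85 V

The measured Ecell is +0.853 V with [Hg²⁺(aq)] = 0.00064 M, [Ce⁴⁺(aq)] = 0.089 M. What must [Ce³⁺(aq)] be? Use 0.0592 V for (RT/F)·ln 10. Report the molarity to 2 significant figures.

The Ce⁴⁺/Ce³⁺ couple has the larger reduction potential, so it is the cathode: E°cell = +1.61 − (+0.85) = +0.76 V and n = 2.
From the Nernst equation, log Q = n(E° − E)/0.0592 = 2·(+0.76 − (+0.853))/0.0592 = −3.142.
Balancing electrons gives 2 Ce⁴⁺(aq) + Hg(l) → 2 Ce³⁺(aq) + Hg²⁺(aq); thus Q = ([Ce³⁺(aq)]^2·[Hg²⁺(aq)]) / [Ce⁴⁺(aq)]^2.
Substituting the known concentrations and solving, log [Ce³⁺(aq)] = −1.025 and [Ce³⁺(aq)] = 0.094 M.

0.094 M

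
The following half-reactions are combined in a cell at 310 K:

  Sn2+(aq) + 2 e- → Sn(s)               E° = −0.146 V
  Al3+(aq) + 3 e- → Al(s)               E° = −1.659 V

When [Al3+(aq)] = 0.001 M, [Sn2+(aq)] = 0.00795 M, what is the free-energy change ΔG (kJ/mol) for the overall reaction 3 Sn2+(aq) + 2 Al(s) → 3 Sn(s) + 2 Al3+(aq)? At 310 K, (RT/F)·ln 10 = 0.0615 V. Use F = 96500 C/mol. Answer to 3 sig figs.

E°cell = −0.146 − (−1.659) = +1.513 V; the balanced reaction transfers n = 6 electrons.
The reaction quotient is [Al3+(aq)]^2 / [Sn2+(aq)]^3 = 1.99; by Nernst, E = +1.513 − (0.0615/6)(0.299) = +1.5099 V.
Finally ΔG = −nFE = −(6)(96500 C/mol)(+1.5099 V) = −874 kJ/mol.

−874 kJ/mol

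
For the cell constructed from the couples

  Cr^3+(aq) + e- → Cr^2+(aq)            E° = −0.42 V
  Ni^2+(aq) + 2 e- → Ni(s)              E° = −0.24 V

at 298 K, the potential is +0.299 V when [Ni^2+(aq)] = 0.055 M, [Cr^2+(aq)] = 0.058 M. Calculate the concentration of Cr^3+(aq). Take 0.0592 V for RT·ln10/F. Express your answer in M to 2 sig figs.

Ni²⁺/Ni is the cathode (higher E°); E°cell = −0.24 − (−0.42) = +0.18 V with n = 2.
Since E = E° − (0.0592/n)·log Q, log Q = n(E° − E)/0.0592 = −4.020.
Balancing electrons gives Ni^2+(aq) + 2 Cr^2+(aq) → Ni(s) + 2 Cr^3+(aq); thus Q = [Cr^3+(aq)]^2 / ([Ni^2+(aq)]·[Cr^2+(aq)]^2).
Isolating [Cr^3+(aq)] in Q = 10^{−4.020} yields log [Cr^3+(aq)] = −3.876, i.e. 0.00013 M.

0.00013 M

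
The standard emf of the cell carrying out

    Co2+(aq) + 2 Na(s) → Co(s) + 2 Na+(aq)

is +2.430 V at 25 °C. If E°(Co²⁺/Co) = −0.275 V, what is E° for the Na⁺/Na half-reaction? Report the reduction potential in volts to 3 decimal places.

−2.705 V

In the reaction as written the Co²⁺/Co couple is reduced (cathode) and Na⁺/Na is oxidized (anode), so E°cell = E°(Co²⁺/Co) − E°(Na⁺/Na).
E°(Na⁺/Na) = E°(cathode) − E°cell = −0.275 − (+2.430) = −2.705 V.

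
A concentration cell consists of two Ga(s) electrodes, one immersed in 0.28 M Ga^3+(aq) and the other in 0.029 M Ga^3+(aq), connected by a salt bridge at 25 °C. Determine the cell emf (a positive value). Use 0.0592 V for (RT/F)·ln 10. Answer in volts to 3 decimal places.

0.019 V

For a concentration cell E°cell = 0, since both electrodes use the same couple.
The compartment with the higher Ga^3+(aq) concentration (0.28 M) acts as the cathode; ions are reduced there and produced at the dilute (0.029 M) anode.
With n = 3, Ecell = −(0.0592/3)·log([dilute]/[conc]) = −(0.0592/3)·log(0.029/0.28) = +0.019 V.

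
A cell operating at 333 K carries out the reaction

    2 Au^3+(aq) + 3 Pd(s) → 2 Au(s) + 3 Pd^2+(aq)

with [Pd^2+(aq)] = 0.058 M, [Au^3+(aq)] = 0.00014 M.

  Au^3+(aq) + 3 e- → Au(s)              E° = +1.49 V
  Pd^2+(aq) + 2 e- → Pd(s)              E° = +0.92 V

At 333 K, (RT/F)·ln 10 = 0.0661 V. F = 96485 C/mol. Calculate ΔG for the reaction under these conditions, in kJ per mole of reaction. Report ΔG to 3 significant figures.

E°cell = +1.49 − (+0.92) = +0.57 V; the balanced reaction transfers n = 6 electrons.
Here Q = [Pd^2+(aq)]^3 / [Au^3+(aq)]^2 = 9.95×10^3 (log Q = 3.998), giving E = +0.57 − (0.0661/6)·(3.998) = +0.5260 V.
ΔG = −nFE = −(6)(96485)(+0.5260) J/mol = −305 kJ/mol.

−305 kJ/mol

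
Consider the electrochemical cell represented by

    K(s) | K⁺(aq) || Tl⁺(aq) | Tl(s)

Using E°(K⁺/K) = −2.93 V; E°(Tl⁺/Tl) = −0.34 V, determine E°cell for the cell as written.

+2.59 V

By convention the left-hand electrode in cell notation is the anode (oxidation) and the right-hand electrode is the cathode (reduction).
E°cell = E°(right) − E°(left) = −0.34 − (−2.93) = +2.59 V.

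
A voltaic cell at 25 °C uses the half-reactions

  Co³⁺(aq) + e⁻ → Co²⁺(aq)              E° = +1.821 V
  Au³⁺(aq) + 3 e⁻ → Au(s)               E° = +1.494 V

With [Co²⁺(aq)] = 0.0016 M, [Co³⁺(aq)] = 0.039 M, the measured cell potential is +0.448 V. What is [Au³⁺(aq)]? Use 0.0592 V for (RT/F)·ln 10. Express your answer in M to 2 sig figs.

Co³⁺/Co²⁺ is the cathode (higher E°); E°cell = +1.821 − (+1.494) = +0.327 V with n = 3.
From the Nernst equation, log Q = n(E° − E)/0.0592 = 3·(+0.327 − (+0.448))/0.0592 = −6.132.
The balanced reaction is 3 Co³⁺(aq) + Au(s) → 3 Co²⁺(aq) + Au³⁺(aq), so Q = ([Co²⁺(aq)]^3·[Au³⁺(aq)]) / [Co³⁺(aq)]^3.
Substituting the known concentrations and solving, log [Au³⁺(aq)] = −1.971 and [Au³⁺(aq)] = 0.011 M.

0.011 M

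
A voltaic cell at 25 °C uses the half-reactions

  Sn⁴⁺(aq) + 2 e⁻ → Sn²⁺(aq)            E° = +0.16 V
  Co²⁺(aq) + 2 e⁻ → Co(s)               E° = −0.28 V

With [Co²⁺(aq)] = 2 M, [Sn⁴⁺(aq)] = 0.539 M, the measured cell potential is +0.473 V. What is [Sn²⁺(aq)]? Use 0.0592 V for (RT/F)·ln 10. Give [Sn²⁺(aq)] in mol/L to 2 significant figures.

With Sn⁴⁺/Sn²⁺ at the cathode and Co²⁺/Co at the anode, E°cell = +0.16 − (−0.28) = +0.44 V (n = 2).
From the Nernst equation, log Q = n(E° − E)/0.0592 = 2·(+0.44 − (+0.473))/0.0592 = −1.115.
For Sn⁴⁺(aq) + Co(s) → Sn²⁺(aq) + Co²⁺(aq), the reaction quotient is Q = ([Sn²⁺(aq)]·[Co²⁺(aq)]) / [Sn⁴⁺(aq)].
Solving for the unknown gives log [Sn²⁺(aq)] = −1.684, so [Sn²⁺(aq)] ≈ 0.021 M.

0.021 M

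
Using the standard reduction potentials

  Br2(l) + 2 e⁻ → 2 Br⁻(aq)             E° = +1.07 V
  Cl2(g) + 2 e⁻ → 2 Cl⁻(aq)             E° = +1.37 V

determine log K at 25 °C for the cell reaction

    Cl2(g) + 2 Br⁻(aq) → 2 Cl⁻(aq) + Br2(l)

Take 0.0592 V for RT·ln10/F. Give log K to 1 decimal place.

The Cl₂/Cl⁻ couple is reduced (cathode); E°cell = +1.37 − (+1.07) = +0.30 V with n = 2.
At equilibrium E = 0, so log K = nE°cell / 0.0592 = (2)(+0.30) / 0.0592 = 10.1.

log K = 10.1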